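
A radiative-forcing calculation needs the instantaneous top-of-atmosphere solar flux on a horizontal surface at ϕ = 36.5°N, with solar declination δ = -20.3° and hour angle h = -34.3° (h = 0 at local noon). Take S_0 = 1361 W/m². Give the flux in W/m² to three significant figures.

567 W/m²

cos θ_z = sin ϕ sin δ + cos ϕ cos δ cos h = -0.206365 + 0.622819 = 0.416454.
Flux = S_0 · cos θ_z = 1361 × 0.416454 = 566.8 W/m².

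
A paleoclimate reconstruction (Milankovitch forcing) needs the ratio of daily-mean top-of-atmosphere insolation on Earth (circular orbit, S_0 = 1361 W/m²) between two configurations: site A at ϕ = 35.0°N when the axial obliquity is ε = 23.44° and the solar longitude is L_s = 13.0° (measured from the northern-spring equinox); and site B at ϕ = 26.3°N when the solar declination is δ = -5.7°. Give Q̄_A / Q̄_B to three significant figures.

Q̄_A / Q̄_B ≈ 1.09

— Configuration A (ϕ=+35.0°):
Solar declination: sin δ = sin ε · sin L_s = sin 23.44° × sin 13.0° = 0.08948, so δ = +5.134°.
cos h₀ = −tan(+35.0°) tan(+5.134°) = -0.0629, h₀ = 1.6337 rad.
Bracket: h₀ sin ϕ sin δ + cos ϕ cos δ sin h₀ = 1.6337×0.57358×0.08948 + 0.81915×0.99599×0.99802 = 0.083848 + 0.814250 = 0.898098.
Q̄ = (S_0/π) × [bracket] = (1361/π) × 0.898098 = 389.07 W/m².
— Configuration B (ϕ=+26.3°):
cos h₀ = −tan(+26.3°) tan(-5.700°) = 0.0493, h₀ = 1.5214 rad.
Bracket: h₀ sin ϕ sin δ + cos ϕ cos δ sin h₀ = 1.5214×0.44307×-0.09932 + 0.89649×0.99506×0.99878 = -0.066950 + 0.890973 = 0.824023.
Q̄ = (S_0/π) × [bracket] = (1361/π) × 0.824023 = 356.98 W/m².
Ratio Q̄_A / Q̄_B = 389.07 / 356.98 = 1.090.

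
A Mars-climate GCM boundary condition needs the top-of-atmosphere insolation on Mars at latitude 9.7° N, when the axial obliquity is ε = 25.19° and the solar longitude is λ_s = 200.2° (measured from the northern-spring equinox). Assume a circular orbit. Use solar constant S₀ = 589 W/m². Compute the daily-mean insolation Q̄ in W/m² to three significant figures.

Q̄ ≈ 176 W/m²

Solar declination: sin δ = sin ε · sin λ_s = sin 25.19° × sin 200.2° = -0.14697, so δ = -8.451°.
cos H₀ = −tan(+9.7°) tan(-8.451°) = 0.0254, H₀ = 1.5454 rad.
Bracket: H₀ sin φ sin δ + cos φ cos δ sin H₀ = 1.5454×0.16849×-0.14697 + 0.98570×0.98914×0.99968 = -0.038269 + 0.974683 = 0.936414.
Q̄ = (S₀/π) × [bracket] = (589/π) × 0.936414 = 175.6 W/m².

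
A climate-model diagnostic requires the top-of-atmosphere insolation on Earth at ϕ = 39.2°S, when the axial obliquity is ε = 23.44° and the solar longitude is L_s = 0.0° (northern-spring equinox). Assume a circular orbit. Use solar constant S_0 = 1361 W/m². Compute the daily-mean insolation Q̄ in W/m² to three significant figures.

Q̄ ≈ 336 W/m²

Solar declination: sin δ = sin ε · sin L_s = sin 23.44° × sin 0.0° = 0.00000, so δ = +0.000°.
cos h₀ = −tan(-39.2°) tan(+0.000°) = 0.0000, h₀ = 1.5708 rad.
Bracket: h₀ sin ϕ sin δ + cos ϕ cos δ sin h₀ = 1.5708×-0.63203×0.00000 + 0.77494×1.00000×1.00000 = -0.000000 + 0.774940 = 0.774940.
Q̄ = (S_0/π) × [bracket] = (1361/π) × 0.774940 = 335.7 W/m².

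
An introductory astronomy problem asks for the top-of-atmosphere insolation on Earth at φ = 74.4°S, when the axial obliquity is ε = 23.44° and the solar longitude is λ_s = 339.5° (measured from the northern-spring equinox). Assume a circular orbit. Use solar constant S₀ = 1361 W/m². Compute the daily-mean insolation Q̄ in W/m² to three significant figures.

Solar declination: sin δ = sin ε · sin λ_s = sin 23.44° × sin 339.5° = -0.13931, so δ = -8.008°.
cos H₀ = −tan(-74.4°) tan(-8.008°) = -0.5039, H₀ = 2.0989 rad.
Bracket: H₀ sin φ sin δ + cos φ cos δ sin H₀ = 2.0989×-0.96316×-0.13931 + 0.26892×0.99025×0.86379 = 0.281626 + 0.230026 = 0.511652.
Q̄ = (S₀/π) × [bracket] = (1361/π) × 0.511652 = 221.7 W/m².

Q̄ ≈ 222 W/m²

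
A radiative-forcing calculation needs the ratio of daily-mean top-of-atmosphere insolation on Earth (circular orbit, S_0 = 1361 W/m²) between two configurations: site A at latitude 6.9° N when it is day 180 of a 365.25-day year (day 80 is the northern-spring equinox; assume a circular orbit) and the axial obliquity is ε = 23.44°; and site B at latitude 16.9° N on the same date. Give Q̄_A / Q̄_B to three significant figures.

Q̄_A / Q̄_B ≈ 0.926

— Configuration A (ϕ=+6.9°):
Solar longitude: L_s = 360° × (180 − 80)/365.25 = 98.563°.
sin δ = sin 23.44° × sin 98.563° = 0.39335, so δ = +23.163°.
cos h₀ = −tan(+6.9°) tan(+23.163°) = -0.0518, h₀ = 1.6226 rad.
Bracket: h₀ sin ϕ sin δ + cos ϕ cos δ sin h₀ = 1.6226×0.12014×0.39335 + 0.99276×0.91939×0.99866 = 0.076679 + 0.911511 = 0.988190.
Q̄ = (S_0/π) × [bracket] = (1361/π) × 0.988190 = 428.10 W/m².
— Configuration B (ϕ=+16.9°):
cos h₀ = −tan(+16.9°) tan(+23.163°) = -0.1300, h₀ = 1.7012 rad.
Bracket: h₀ sin ϕ sin δ + cos ϕ cos δ sin h₀ = 1.7012×0.29070×0.39335 + 0.95681×0.91939×0.99152 = 0.194527 + 0.872222 = 1.066749.
Q̄ = (S_0/π) × [bracket] = (1361/π) × 1.066749 = 462.14 W/m².
Ratio Q̄_A / Q̄_B = 428.10 / 462.14 = 0.9263.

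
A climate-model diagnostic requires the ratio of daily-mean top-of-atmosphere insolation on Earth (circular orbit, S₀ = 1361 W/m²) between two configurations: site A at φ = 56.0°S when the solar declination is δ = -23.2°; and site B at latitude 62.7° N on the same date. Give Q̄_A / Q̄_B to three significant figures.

Q̄_A / Q̄_B ≈ 40.5

— Configuration A (φ=-56.0°):
cos H₀ = −tan(-56.0°) tan(-23.200°) = -0.6354, H₀ = 2.2594 rad.
Bracket: H₀ sin φ sin δ + cos φ cos δ sin H₀ = 2.2594×-0.82904×-0.39394 + 0.55919×0.91914×0.77216 = 0.737902 + 0.396870 = 1.134772.
Q̄ = (S₀/π) × [bracket] = (1361/π) × 1.134772 = 491.61 W/m².
— Configuration B (φ=+62.7°):
cos H₀ = −tan(+62.7°) tan(-23.200°) = 0.8304, H₀ = 0.5910 rad.
Bracket: H₀ sin φ sin δ + cos φ cos δ sin H₀ = 0.5910×0.88862×-0.39394 + 0.45865×0.91914×0.55717 = -0.206887 + 0.234883 = 0.027996.
Q̄ = (S₀/π) × [bracket] = (1361/π) × 0.027996 = 12.128 W/m².
Ratio Q̄_A / Q̄_B = 491.61 / 12.128 = 40.54.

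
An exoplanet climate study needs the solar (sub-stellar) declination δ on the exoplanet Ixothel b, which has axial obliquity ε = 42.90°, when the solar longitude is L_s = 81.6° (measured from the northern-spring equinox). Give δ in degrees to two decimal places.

sin δ = sin ε · sin L_s = sin 42.90° × sin 81.6° = 0.673418.
δ = arcsin(0.673418) = +42.33°.

δ = +42.33°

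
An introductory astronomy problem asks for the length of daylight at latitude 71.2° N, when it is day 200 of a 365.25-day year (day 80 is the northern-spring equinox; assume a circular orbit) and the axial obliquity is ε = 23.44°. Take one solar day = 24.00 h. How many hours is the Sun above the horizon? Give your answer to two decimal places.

24.00 h

Solar longitude: L_s = 360° × (200 − 80)/365.25 = 118.275°.
sin δ = sin 23.44° × sin 118.275° = 0.35033, so δ = +20.507°.
Sunrise equation: cos h₀ = −tan ϕ · tan δ = -1.0987 ≤ −1, so the Sun never sets (polar day) and h₀ = π.
Daylight = 2h₀/(2π) × 24.00 h = (3.1416/π) × 24.00 = 24.00 h.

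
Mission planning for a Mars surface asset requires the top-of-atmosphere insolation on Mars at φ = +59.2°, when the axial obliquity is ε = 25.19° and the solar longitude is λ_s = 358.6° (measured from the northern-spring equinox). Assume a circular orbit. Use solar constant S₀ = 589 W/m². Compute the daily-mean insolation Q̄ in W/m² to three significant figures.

Q̄ ≈ 93.4 W/m²

Solar declination: sin δ = sin ε · sin λ_s = sin 25.19° × sin 358.6° = -0.01040, so δ = -0.596°.
cos H₀ = −tan(+59.2°) tan(-0.596°) = 0.0174, H₀ = 1.5534 rad.
Bracket: H₀ sin φ sin δ + cos φ cos δ sin H₀ = 1.5534×0.85896×-0.01040 + 0.51204×0.99995×0.99985 = -0.013877 + 0.511938 = 0.498061.
Q̄ = (S₀/π) × [bracket] = (589/π) × 0.498061 = 93.38 W/m².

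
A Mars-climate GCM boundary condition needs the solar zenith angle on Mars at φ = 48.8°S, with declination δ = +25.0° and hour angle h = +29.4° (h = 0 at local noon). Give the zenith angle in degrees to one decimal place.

θ_z = 78.3°

cos θ_z = sin φ sin δ + cos φ cos δ cos h = -0.317984 + 0.520093 = 0.202109.
θ_z = arccos(0.202109) = 78.3°.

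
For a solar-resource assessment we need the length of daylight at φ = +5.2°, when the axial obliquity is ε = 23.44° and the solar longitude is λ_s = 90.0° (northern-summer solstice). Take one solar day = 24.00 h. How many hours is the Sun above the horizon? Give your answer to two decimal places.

Solar declination: sin δ = sin ε · sin λ_s = sin 23.44° × sin 90.0° = 0.39779, so δ = +23.440°.
cos H₀ = −tan φ · tan δ = −tan(+5.2°) × tan(+23.440°) = -0.0395, so H₀ = 1.6103 rad = 92.26°.
Daylight = 2H₀/(2π) × 24.00 h = (1.6103/π) × 24.00 = 12.30 h.

12.30 h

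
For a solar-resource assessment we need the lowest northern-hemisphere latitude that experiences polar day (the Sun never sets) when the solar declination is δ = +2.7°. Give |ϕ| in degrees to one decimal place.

|ϕ| = 87.3°

Polar day requires cos h₀ = −tan ϕ tan δ ≤ −1, i.e. tan ϕ tan δ ≥ 1.
The boundary is |tan ϕ| · |tan δ| = 1, so |ϕ| = 90° − |δ| = 90° − 2.7° = 87.3° in the northern hemisphere.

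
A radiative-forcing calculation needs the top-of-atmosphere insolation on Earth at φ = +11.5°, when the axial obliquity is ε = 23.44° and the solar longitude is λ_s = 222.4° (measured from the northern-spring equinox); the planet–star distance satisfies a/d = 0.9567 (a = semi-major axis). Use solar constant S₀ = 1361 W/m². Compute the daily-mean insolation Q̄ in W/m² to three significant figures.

Solar declination: sin δ = sin ε · sin λ_s = sin 23.44° × sin 222.4° = -0.26823, so δ = -15.559°.
cos H₀ = −tan(+11.5°) tan(-15.559°) = 0.0566, H₀ = 1.5141 rad.
Bracket: H₀ sin φ sin δ + cos φ cos δ sin H₀ = 1.5141×0.19937×-0.26823 + 0.97992×0.96335×0.99839 = -0.080970 + 0.942486 = 0.861516.
Inverse-square distance factor (a/d)² = 0.9567² = 0.915275.
Q̄ = (S₀/π) × 0.915275 × [bracket] = (1361/π) × 0.915275 × 0.861516 = 341.6 W/m².

Q̄ ≈ 342 W/m²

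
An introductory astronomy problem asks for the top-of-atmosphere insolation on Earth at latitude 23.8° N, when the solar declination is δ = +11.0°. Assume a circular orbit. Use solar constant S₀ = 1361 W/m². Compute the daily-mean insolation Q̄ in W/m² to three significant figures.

Q̄ ≈ 443 W/m²

cos H₀ = −tan(+23.8°) tan(+11.000°) = -0.0857, H₀ = 1.6566 rad.
Bracket: H₀ sin φ sin δ + cos φ cos δ sin H₀ = 1.6566×0.40355×0.19081 + 0.91496×0.98163×0.99632 = 0.127560 + 0.894847 = 1.022407.
Q̄ = (S₀/π) × [bracket] = (1361/π) × 1.022407 = 442.9 W/m².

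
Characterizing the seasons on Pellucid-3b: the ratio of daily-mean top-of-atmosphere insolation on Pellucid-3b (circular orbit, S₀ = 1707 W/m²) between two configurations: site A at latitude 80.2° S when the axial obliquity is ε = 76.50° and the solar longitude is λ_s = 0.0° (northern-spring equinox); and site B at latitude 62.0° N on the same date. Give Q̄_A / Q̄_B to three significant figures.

— Configuration A (φ=-80.2°):
Solar declination: sin δ = sin ε · sin λ_s = sin 76.50° × sin 0.0° = 0.00000, so δ = +0.000°.
cos H₀ = −tan(-80.2°) tan(+0.000°) = 0.0000, H₀ = 1.5708 rad.
Bracket: H₀ sin φ sin δ + cos φ cos δ sin H₀ = 1.5708×-0.98541×0.00000 + 0.17021×1.00000×1.00000 = -0.000000 + 0.170210 = 0.170210.
Q̄ = (S₀/π) × [bracket] = (1707/π) × 0.170210 = 92.484 W/m².
— Configuration B (φ=+62.0°):
cos H₀ = −tan(+62.0°) tan(+0.000°) = -0.0000, H₀ = 1.5708 rad.
Bracket: H₀ sin φ sin δ + cos φ cos δ sin H₀ = 1.5708×0.88295×0.00000 + 0.46947×1.00000×1.00000 = 0.000000 + 0.469470 = 0.469470.
Q̄ = (S₀/π) × [bracket] = (1707/π) × 0.469470 = 255.09 W/m².
Ratio Q̄_A / Q̄_B = 92.484 / 255.09 = 0.3626.

Q̄_A / Q̄_B ≈ 0.363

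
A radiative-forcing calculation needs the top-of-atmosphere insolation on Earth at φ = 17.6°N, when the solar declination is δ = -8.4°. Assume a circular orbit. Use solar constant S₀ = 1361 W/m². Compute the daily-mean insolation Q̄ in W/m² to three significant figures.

Q̄ ≈ 379 W/m²

cos H₀ = −tan(+17.6°) tan(-8.400°) = 0.0468, H₀ = 1.5239 rad.
Bracket: H₀ sin φ sin δ + cos φ cos δ sin H₀ = 1.5239×0.30237×-0.14608 + 0.95319×0.98927×0.99890 = -0.067311 + 0.941925 = 0.874614.
Q̄ = (S₀/π) × [bracket] = (1361/π) × 0.874614 = 378.9 W/m².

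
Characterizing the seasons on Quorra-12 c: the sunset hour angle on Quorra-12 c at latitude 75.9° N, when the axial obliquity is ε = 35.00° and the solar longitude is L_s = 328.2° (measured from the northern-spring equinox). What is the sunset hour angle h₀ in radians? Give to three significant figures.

h₀ = 0.00 rad

Solar declination: sin δ = sin ε · sin L_s = sin 35.00° × sin 328.2° = -0.30225, so δ = -17.593°.
cos h₀ = −tan ϕ · tan δ = 1.2623 ≥ 1, so the host star never rises (polar night) and h₀ = 0.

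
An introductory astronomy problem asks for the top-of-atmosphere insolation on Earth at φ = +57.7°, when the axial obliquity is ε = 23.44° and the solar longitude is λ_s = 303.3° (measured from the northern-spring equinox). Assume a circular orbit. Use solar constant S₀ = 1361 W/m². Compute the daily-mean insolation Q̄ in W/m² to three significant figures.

Solar declination: sin δ = sin ε · sin λ_s = sin 23.44° × sin 303.3° = -0.33247, so δ = -19.419°.
cos H₀ = −tan(+57.7°) tan(-19.419°) = 0.5576, H₀ = 0.9792 rad.
Bracket: H₀ sin φ sin δ + cos φ cos δ sin H₀ = 0.9792×0.84526×-0.33247 + 0.53435×0.94311×0.83008 = -0.275178 + 0.418320 = 0.143142.
Q̄ = (S₀/π) × [bracket] = (1361/π) × 0.143142 = 62.01 W/m².

Q̄ ≈ 62.0 W/m²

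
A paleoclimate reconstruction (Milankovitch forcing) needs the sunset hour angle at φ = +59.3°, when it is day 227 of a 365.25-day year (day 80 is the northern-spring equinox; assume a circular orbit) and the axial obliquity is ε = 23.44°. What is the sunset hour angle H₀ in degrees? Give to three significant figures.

Solar longitude: λ_s = 360° × (227 − 80)/365.25 = 144.887°.
sin δ = sin 23.44° × sin 144.887° = 0.22880, so δ = +13.227°.
cos H₀ = −tan φ · tan δ = −tan(+59.3°) × tan(+13.227°) = -0.3959, so H₀ = 1.9778 rad = 113.32°.

H₀ = 113°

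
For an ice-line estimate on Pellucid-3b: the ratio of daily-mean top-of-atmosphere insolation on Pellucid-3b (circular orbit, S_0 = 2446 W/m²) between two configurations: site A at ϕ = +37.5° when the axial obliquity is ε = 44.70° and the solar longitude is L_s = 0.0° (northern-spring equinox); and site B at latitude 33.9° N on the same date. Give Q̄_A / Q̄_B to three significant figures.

Q̄_A / Q̄_B ≈ 0.956

— Configuration A (ϕ=+37.5°):
Solar declination: sin δ = sin ε · sin L_s = sin 44.70° × sin 0.0° = 0.00000, so δ = +0.000°.
cos h₀ = −tan(+37.5°) tan(+0.000°) = -0.0000, h₀ = 1.5708 rad.
Bracket: h₀ sin ϕ sin δ + cos ϕ cos δ sin h₀ = 1.5708×0.60876×0.00000 + 0.79335×1.00000×1.00000 = 0.000000 + 0.793350 = 0.793350.
Q̄ = (S_0/π) × [bracket] = (2446/π) × 0.793350 = 617.69 W/m².
— Configuration B (ϕ=+33.9°):
cos h₀ = −tan(+33.9°) tan(+0.000°) = -0.0000, h₀ = 1.5708 rad.
Bracket: h₀ sin ϕ sin δ + cos ϕ cos δ sin h₀ = 1.5708×0.55775×0.00000 + 0.83001×1.00000×1.00000 = 0.000000 + 0.830010 = 0.830010.
Q̄ = (S_0/π) × [bracket] = (2446/π) × 0.830010 = 646.23 W/m².
Ratio Q̄_A / Q̄_B = 617.69 / 646.23 = 0.9558.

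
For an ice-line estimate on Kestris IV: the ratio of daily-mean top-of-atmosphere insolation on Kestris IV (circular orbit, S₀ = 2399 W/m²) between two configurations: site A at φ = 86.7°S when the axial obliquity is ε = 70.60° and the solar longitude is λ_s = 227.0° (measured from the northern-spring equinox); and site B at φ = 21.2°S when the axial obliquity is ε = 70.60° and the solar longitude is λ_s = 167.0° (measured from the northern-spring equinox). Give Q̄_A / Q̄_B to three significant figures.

— Configuration A (φ=-86.7°):
Solar declination: sin δ = sin ε · sin λ_s = sin 70.60° × sin 227.0° = -0.68983, so δ = -43.617°.
cos H₀ = −tan(-86.7°) tan(-43.617°) = -16.5252 ≤ −1 ⇒ polar day, H₀ = π.
Bracket: H₀ sin φ sin δ + cos φ cos δ sin H₀ = 3.1416×-0.99834×-0.68983 + 0.05756×0.72397×0.00000 = 2.163572 + 0.000000 = 2.163572.
Q̄ = (S₀/π) × [bracket] = (2399/π) × 2.163572 = 1652.2 W/m².
— Configuration B (φ=-21.2°):
Solar declination: sin δ = sin ε · sin λ_s = sin 70.60° × sin 167.0° = 0.21218, so δ = +12.250°.
cos H₀ = −tan(-21.2°) tan(+12.250°) = 0.0842, H₀ = 1.4865 rad.
Bracket: H₀ sin φ sin δ + cos φ cos δ sin H₀ = 1.4865×-0.36162×0.21218 + 0.93232×0.97723×0.99645 = -0.114057 + 0.907857 = 0.793800.
Q̄ = (S₀/π) × [bracket] = (2399/π) × 0.793800 = 606.17 W/m².
Ratio Q̄_A / Q̄_B = 1652.2 / 606.17 = 2.726.

Q̄_A / Q̄_B ≈ 2.73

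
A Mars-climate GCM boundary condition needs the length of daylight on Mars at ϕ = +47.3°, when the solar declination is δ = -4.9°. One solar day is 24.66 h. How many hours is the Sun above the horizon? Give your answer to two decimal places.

11.60 h

cos h₀ = −tan ϕ · tan δ = −tan(+47.3°) × tan(-4.900°) = 0.0929, so h₀ = 1.4778 rad = 84.67°.
Daylight = 2h₀/(2π) × 24.66 h = (1.4778/π) × 24.66 = 11.60 h.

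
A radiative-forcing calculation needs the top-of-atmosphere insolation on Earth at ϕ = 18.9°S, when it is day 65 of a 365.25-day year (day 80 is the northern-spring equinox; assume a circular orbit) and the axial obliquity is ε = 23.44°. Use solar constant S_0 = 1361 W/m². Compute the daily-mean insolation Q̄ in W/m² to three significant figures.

Solar longitude: L_s = 360° × (65 − 80)/365.25 = -14.784°, i.e. -14.784° + 360° = 345.216°.
sin δ = sin 23.44° × sin 345.216° = -0.10151, so δ = -5.826°.
cos h₀ = −tan(-18.9°) tan(-5.826°) = -0.0349, h₀ = 1.6057 rad.
Bracket: h₀ sin ϕ sin δ + cos ϕ cos δ sin h₀ = 1.6057×-0.32392×-0.10151 + 0.94609×0.99483×0.99939 = 0.052797 + 0.940625 = 0.993422.
Q̄ = (S_0/π) × [bracket] = (1361/π) × 0.993422 = 430.4 W/m².

Q̄ ≈ 430 W/m²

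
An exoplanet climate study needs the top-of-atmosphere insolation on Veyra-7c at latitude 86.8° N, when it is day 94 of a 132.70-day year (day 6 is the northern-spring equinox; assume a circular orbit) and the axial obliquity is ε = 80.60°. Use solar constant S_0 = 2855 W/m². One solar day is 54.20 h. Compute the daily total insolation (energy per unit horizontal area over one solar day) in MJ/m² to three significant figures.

0.00 MJ/m²

Solar longitude: L_s = 360° × (94 − 6)/132.70 = 238.734°.
sin δ = sin 80.60° × sin 238.734° = -0.84329, so δ = -57.489°.
cos h₀ = −tan(+86.8°) tan(-57.489°) = 28.0641 ≥ 1 ⇒ polar night, h₀ = 0 and Q̄ = 0.
Daily total = Q̄ × 54.20 h × 3600 s/h = 0.00 MJ/m².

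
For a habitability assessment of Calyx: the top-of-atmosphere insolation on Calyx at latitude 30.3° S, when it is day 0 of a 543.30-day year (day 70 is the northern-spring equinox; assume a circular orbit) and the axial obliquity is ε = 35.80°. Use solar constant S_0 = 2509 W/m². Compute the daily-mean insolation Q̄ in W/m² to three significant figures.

Solar longitude: L_s = 360° × (0 − 70)/543.30 = -46.383°, i.e. -46.383° + 360° = 313.617°.
sin δ = sin 35.80° × sin 313.617° = -0.42349, so δ = -25.055°.
cos h₀ = −tan(-30.3°) tan(-25.055°) = -0.2732, h₀ = 1.8475 rad.
Bracket: h₀ sin ϕ sin δ + cos ϕ cos δ sin h₀ = 1.8475×-0.50453×-0.42349 + 0.86340×0.90590×0.96196 = 0.394743 + 0.752401 = 1.147144.
Q̄ = (S_0/π) × [bracket] = (2509/π) × 1.147144 = 916.2 W/m².

Q̄ ≈ 916 W/m²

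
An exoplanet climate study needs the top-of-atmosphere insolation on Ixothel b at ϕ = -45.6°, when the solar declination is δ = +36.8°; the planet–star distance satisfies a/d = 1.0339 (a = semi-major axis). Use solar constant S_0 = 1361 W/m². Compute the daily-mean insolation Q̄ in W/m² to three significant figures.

cos h₀ = −tan(-45.6°) tan(+36.800°) = 0.7639, h₀ = 0.7014 rad.
Bracket: h₀ sin ϕ sin δ + cos ϕ cos δ sin h₀ = 0.7014×-0.71447×0.59902 + 0.69966×0.80073×0.64530 = -0.300186 + 0.361522 = 0.061336.
Inverse-square distance factor (a/d)² = 1.0339² = 1.068949.
Q̄ = (S_0/π) × 1.068949 × [bracket] = (1361/π) × 1.068949 × 0.061336 = 28.40 W/m².

Q̄ ≈ 28.4 W/m²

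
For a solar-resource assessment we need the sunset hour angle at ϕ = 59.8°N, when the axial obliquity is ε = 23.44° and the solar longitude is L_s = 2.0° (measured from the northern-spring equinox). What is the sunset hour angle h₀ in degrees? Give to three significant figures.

Solar declination: sin δ = sin ε · sin L_s = sin 23.44° × sin 2.0° = 0.01388, so δ = +0.795°.
cos h₀ = −tan ϕ · tan δ = −tan(+59.8°) × tan(+0.795°) = -0.0239, so h₀ = 1.5947 rad = 91.37°.

h₀ = 91.4°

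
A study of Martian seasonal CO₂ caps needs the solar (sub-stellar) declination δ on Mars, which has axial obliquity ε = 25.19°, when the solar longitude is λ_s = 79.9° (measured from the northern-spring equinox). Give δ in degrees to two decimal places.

sin δ = sin ε · sin λ_s = sin 25.19° × sin 79.9° = 0.419026.
δ = arcsin(0.419026) = +24.77°.

δ = +24.77°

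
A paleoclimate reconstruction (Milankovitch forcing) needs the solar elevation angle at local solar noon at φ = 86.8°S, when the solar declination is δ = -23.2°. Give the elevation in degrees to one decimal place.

26.4°

At local noon the hour angle is zero, so the zenith angle equals |φ − δ| = |-86.8° − (-23.200°)| = 63.600°.
Elevation = 90° − 63.600° = 26.4°.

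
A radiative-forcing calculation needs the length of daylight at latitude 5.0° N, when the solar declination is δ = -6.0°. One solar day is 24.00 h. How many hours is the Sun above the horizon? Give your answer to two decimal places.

cos H₀ = −tan φ · tan δ = −tan(+5.0°) × tan(-6.000°) = 0.0092, so H₀ = 1.5616 rad = 89.47°.
Daylight = 2H₀/(2π) × 24.00 h = (1.5616/π) × 24.00 = 11.93 h.

11.93 h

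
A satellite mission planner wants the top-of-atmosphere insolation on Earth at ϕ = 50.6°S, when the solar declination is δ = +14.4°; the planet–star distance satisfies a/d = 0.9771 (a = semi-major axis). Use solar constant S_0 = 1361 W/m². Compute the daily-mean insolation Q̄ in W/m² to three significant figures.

cos h₀ = −tan(-50.6°) tan(+14.400°) = 0.3126, h₀ = 1.2529 rad.
Bracket: h₀ sin ϕ sin δ + cos ϕ cos δ sin h₀ = 1.2529×-0.77273×0.24869 + 0.63473×0.96858×0.94989 = -0.240770 + 0.583980 = 0.343210.
Inverse-square distance factor (a/d)² = 0.9771² = 0.954724.
Q̄ = (S_0/π) × 0.954724 × [bracket] = (1361/π) × 0.954724 × 0.343210 = 142.0 W/m².

Q̄ ≈ 142 W/m²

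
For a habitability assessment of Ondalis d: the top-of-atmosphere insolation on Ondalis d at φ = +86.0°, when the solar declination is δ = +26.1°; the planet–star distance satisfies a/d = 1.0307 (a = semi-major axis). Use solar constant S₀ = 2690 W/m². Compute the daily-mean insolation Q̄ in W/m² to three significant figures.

cos H₀ = −tan(+86.0°) tan(+26.100°) = -7.0058 ≤ −1 ⇒ polar day, H₀ = π.
Bracket: H₀ sin φ sin δ + cos φ cos δ sin H₀ = 3.1416×0.99756×0.43994 + 0.06976×0.89803×0.00000 = 1.378743 + 0.000000 = 1.378743.
Inverse-square distance factor (a/d)² = 1.0307² = 1.062342.
Q̄ = (S₀/π) × 1.062342 × [bracket] = (2690/π) × 1.062342 × 1.378743 = 1254 W/m².

Q̄ ≈ 1.25e+03 W/m²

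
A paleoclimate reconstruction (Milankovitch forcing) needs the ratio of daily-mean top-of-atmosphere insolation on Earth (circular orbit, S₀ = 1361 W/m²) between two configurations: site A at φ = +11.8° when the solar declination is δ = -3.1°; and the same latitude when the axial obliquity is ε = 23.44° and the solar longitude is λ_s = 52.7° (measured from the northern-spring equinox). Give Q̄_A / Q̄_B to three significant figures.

Q̄_A / Q̄_B ≈ 0.930

— Configuration A (φ=+11.8°):
cos H₀ = −tan(+11.8°) tan(-3.100°) = 0.0113, H₀ = 1.5595 rad.
Bracket: H₀ sin φ sin δ + cos φ cos δ sin H₀ = 1.5595×0.20450×-0.05408 + 0.97887×0.99854×0.99994 = -0.017247 + 0.977382 = 0.960135.
Q̄ = (S₀/π) × [bracket] = (1361/π) × 0.960135 = 415.95 W/m².
— Configuration B (φ=+11.8°):
Solar declination: sin δ = sin ε · sin λ_s = sin 23.44° × sin 52.7° = 0.31643, so δ = +18.447°.
cos H₀ = −tan(+11.8°) tan(+18.447°) = -0.0697, H₀ = 1.6405 rad.
Bracket: H₀ sin φ sin δ + cos φ cos δ sin H₀ = 1.6405×0.20450×0.31643 + 0.97887×0.94862×0.99757 = 0.106157 + 0.926319 = 1.032476.
Q̄ = (S₀/π) × [bracket] = (1361/π) × 1.032476 = 447.29 W/m².
Ratio Q̄_A / Q̄_B = 415.95 / 447.29 = 0.9299.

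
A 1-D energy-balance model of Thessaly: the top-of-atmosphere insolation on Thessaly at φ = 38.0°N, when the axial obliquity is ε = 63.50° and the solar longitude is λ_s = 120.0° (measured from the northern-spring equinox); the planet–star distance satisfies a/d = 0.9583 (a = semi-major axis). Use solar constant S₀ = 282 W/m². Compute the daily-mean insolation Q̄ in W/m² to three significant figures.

Solar declination: sin δ = sin ε · sin λ_s = sin 63.50° × sin 120.0° = 0.77504, so δ = +50.808°.
cos H₀ = −tan(+38.0°) tan(+50.808°) = -0.9582, H₀ = 2.8516 rad.
Bracket: H₀ sin φ sin δ + cos φ cos δ sin H₀ = 2.8516×0.61566×0.77504 + 0.78801×0.63192×0.28599 = 1.360673 + 0.142411 = 1.503084.
Inverse-square distance factor (a/d)² = 0.9583² = 0.918339.
Q̄ = (S₀/π) × 0.918339 × [bracket] = (282/π) × 0.918339 × 1.503084 = 123.9 W/m².

Q̄ ≈ 124 W/m²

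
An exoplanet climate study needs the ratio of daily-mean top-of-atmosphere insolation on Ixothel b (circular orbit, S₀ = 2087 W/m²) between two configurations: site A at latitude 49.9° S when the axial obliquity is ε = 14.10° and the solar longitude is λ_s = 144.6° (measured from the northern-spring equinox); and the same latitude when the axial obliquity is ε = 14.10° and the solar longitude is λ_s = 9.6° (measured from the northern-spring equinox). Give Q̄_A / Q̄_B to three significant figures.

— Configuration A (φ=-49.9°):
Solar declination: sin δ = sin ε · sin λ_s = sin 14.10° × sin 144.6° = 0.14112, so δ = +8.113°.
cos H₀ = −tan(-49.9°) tan(+8.113°) = 0.1693, H₀ = 1.4007 rad.
Bracket: H₀ sin φ sin δ + cos φ cos δ sin H₀ = 1.4007×-0.76492×0.14112 + 0.64412×0.98999×0.98557 = -0.151199 + 0.628471 = 0.477272.
Q̄ = (S₀/π) × [bracket] = (2087/π) × 0.477272 = 317.06 W/m².
— Configuration B (φ=-49.9°):
Solar declination: sin δ = sin ε · sin λ_s = sin 14.10° × sin 9.6° = 0.04063, so δ = +2.328°.
cos H₀ = −tan(-49.9°) tan(+2.328°) = 0.0483, H₀ = 1.5225 rad.
Bracket: H₀ sin φ sin δ + cos φ cos δ sin H₀ = 1.5225×-0.76492×0.04063 + 0.64412×0.99917×0.99883 = -0.047317 + 0.642832 = 0.595515.
Q̄ = (S₀/π) × [bracket] = (2087/π) × 0.595515 = 395.61 W/m².
Ratio Q̄_A / Q̄_B = 317.06 / 395.61 = 0.8014.

Q̄_A / Q̄_B ≈ 0.801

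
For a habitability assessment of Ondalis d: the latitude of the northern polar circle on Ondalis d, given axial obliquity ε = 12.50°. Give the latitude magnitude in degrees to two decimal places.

77.50°

The polar circle is the lowest latitude that experiences at least one full rotation of continuous daylight at the northern-summer solstice; it lies at |φ| = 90° − ε = 90° − 12.50° = 77.50°.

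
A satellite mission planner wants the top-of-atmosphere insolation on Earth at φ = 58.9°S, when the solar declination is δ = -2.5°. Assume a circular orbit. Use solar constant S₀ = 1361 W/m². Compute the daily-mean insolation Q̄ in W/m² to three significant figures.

Q̄ ≈ 250 W/m²

cos H₀ = −tan(-58.9°) tan(-2.500°) = -0.0724, H₀ = 1.6432 rad.
Bracket: H₀ sin φ sin δ + cos φ cos δ sin H₀ = 1.6432×-0.85627×-0.04362 + 0.51653×0.99905×0.99738 = 0.061374 + 0.514687 = 0.576061.
Q̄ = (S₀/π) × [bracket] = (1361/π) × 0.576061 = 249.6 W/m².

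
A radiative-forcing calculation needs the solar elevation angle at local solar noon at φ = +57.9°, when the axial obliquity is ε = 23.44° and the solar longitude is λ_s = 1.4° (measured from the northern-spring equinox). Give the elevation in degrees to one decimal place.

32.7°

Solar declination: sin δ = sin ε · sin λ_s = sin 23.44° × sin 1.4° = 0.00972, so δ = +0.557°.
At local noon the hour angle is zero, so the zenith angle equals |φ − δ| = |+57.9° − (+0.557°)| = 57.343°.
Elevation = 90° − 57.343° = 32.7°.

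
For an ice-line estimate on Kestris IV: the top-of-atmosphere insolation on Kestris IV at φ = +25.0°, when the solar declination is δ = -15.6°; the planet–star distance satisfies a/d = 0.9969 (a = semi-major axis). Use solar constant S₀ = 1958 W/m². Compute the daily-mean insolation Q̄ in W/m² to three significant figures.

cos H₀ = −tan(+25.0°) tan(-15.600°) = 0.1302, H₀ = 1.4402 rad.
Bracket: H₀ sin φ sin δ + cos φ cos δ sin H₀ = 1.4402×0.42262×-0.26892 + 0.90631×0.96316×0.99149 = -0.163680 + 0.865493 = 0.701813.
Inverse-square distance factor (a/d)² = 0.9969² = 0.993810.
Q̄ = (S₀/π) × 0.993810 × [bracket] = (1958/π) × 0.993810 × 0.701813 = 434.7 W/m².

Q̄ ≈ 435 W/m²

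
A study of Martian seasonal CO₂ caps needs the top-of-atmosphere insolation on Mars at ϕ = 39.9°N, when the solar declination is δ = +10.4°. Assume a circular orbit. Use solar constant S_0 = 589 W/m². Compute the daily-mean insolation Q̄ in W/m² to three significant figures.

cos h₀ = −tan(+39.9°) tan(+10.400°) = -0.1535, h₀ = 1.7249 rad.
Bracket: h₀ sin ϕ sin δ + cos ϕ cos δ sin h₀ = 1.7249×0.64145×0.18052 + 0.76717×0.98357×0.98816 = 0.199734 + 0.745631 = 0.945365.
Q̄ = (S_0/π) × [bracket] = (589/π) × 0.945365 = 177.2 W/m².

Q̄ ≈ 177 W/m²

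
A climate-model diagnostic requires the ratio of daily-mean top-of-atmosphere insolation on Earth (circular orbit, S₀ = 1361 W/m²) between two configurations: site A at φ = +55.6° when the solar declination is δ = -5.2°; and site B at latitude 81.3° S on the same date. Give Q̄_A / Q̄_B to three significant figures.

Q̄_A / Q̄_B ≈ 1.41

— Configuration A (φ=+55.6°):
cos H₀ = −tan(+55.6°) tan(-5.200°) = 0.1329, H₀ = 1.4375 rad.
Bracket: H₀ sin φ sin δ + cos φ cos δ sin H₀ = 1.4375×0.82511×-0.09063 + 0.56497×0.99588×0.99113 = -0.107496 + 0.557652 = 0.450156.
Q̄ = (S₀/π) × [bracket] = (1361/π) × 0.450156 = 195.02 W/m².
— Configuration B (φ=-81.3°):
cos H₀ = −tan(-81.3°) tan(-5.200°) = -0.5947, H₀ = 2.2077 rad.
Bracket: H₀ sin φ sin δ + cos φ cos δ sin H₀ = 2.2077×-0.98849×-0.09063 + 0.15126×0.99588×0.80392 = 0.197781 + 0.121100 = 0.318881.
Q̄ = (S₀/π) × [bracket] = (1361/π) × 0.318881 = 138.15 W/m².
Ratio Q̄_A / Q̄_B = 195.02 / 138.15 = 1.412.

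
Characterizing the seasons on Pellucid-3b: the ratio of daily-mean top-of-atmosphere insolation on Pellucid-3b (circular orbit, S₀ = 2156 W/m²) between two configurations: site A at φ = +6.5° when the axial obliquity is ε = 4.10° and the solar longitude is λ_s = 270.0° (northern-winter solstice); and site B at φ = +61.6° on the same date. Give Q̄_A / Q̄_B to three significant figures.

— Configuration A (φ=+6.5°):
Solar declination: sin δ = sin ε · sin λ_s = sin 4.10° × sin 270.0° = -0.07150, so δ = -4.100°.
cos H₀ = −tan(+6.5°) tan(-4.100°) = 0.0082, H₀ = 1.5626 rad.
Bracket: H₀ sin φ sin δ + cos φ cos δ sin H₀ = 1.5626×0.11320×-0.07150 + 0.99357×0.99744×0.99997 = -0.012647 + 0.990997 = 0.978350.
Q̄ = (S₀/π) × [bracket] = (2156/π) × 0.978350 = 671.42 W/m².
— Configuration B (φ=+61.6°):
cos H₀ = −tan(+61.6°) tan(-4.100°) = 0.1326, H₀ = 1.4378 rad.
Bracket: H₀ sin φ sin δ + cos φ cos δ sin H₀ = 1.4378×0.87965×-0.07150 + 0.47562×0.99744×0.99117 = -0.090430 + 0.470213 = 0.379783.
Q̄ = (S₀/π) × [bracket] = (2156/π) × 0.379783 = 260.64 W/m².
Ratio Q̄_A / Q̄_B = 671.42 / 260.64 = 2.576.

Q̄_A / Q̄_B ≈ 2.58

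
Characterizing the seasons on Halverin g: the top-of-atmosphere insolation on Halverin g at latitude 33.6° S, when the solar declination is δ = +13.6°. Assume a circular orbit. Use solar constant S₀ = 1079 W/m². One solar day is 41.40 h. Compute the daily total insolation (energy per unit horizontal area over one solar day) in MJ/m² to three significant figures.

cos H₀ = −tan(-33.6°) tan(+13.600°) = 0.1607, H₀ = 1.4094 rad.
Bracket: H₀ sin φ sin δ + cos φ cos δ sin H₀ = 1.4094×-0.55339×0.23514 + 0.83292×0.97196×0.98700 = -0.183397 + 0.799041 = 0.615644.
Q̄ = (S₀/π) × [bracket] = (1079/π) × 0.615644 = 211.45 W/m².
Daily total = Q̄ × 41.40 h × 3600 s/h = 211.45 × 41.40 × 3600 / 10⁶ = 31.51 MJ/m².

31.5 MJ/m²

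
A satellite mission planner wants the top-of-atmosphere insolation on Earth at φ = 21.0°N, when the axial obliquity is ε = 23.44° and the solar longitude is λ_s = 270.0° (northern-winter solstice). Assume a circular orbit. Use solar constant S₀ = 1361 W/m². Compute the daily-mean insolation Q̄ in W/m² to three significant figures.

Q̄ ≈ 279 W/m²

Solar declination: sin δ = sin ε · sin λ_s = sin 23.44° × sin 270.0° = -0.39779, so δ = -23.440°.
cos H₀ = −tan(+21.0°) tan(-23.440°) = 0.1664, H₀ = 1.4036 rad.
Bracket: H₀ sin φ sin δ + cos φ cos δ sin H₀ = 1.4036×0.35837×-0.39779 + 0.93358×0.91748×0.98605 = -0.200092 + 0.844592 = 0.644500.
Q̄ = (S₀/π) × [bracket] = (1361/π) × 0.644500 = 279.2 W/m².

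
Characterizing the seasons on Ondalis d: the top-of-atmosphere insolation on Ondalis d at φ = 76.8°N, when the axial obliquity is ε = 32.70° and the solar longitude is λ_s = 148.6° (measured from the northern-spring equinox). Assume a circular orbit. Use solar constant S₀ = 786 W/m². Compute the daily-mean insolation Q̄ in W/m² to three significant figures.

Q̄ ≈ 215 W/m²

Solar declination: sin δ = sin ε · sin λ_s = sin 32.70° × sin 148.6° = 0.28147, so δ = +16.348°.
cos H₀ = −tan(+76.8°) tan(+16.348°) = -1.2506 ≤ −1 ⇒ polar day, H₀ = π.
Bracket: H₀ sin φ sin δ + cos φ cos δ sin H₀ = 3.1416×0.97358×0.28147 + 0.22835×0.95957×0.00000 = 0.860904 + 0.000000 = 0.860904.
Q̄ = (S₀/π) × [bracket] = (786/π) × 0.860904 = 215.4 W/m².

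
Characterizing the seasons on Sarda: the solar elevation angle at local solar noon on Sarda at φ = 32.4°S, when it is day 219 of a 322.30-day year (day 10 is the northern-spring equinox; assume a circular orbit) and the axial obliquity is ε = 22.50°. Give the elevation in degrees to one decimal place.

Solar longitude: λ_s = 360° × (219 − 10)/322.30 = 233.447°.
sin δ = sin 22.50° × sin 233.447° = -0.30741, so δ = -17.903°.
At local noon the hour angle is zero, so the zenith angle equals |φ − δ| = |-32.4° − (-17.903°)| = 14.497°.
Elevation = 90° − 14.497° = 75.5°.

75.5°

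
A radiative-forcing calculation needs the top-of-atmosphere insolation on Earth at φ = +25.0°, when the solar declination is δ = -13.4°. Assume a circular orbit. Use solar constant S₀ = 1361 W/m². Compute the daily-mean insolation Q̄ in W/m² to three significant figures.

cos H₀ = −tan(+25.0°) tan(-13.400°) = 0.1111, H₀ = 1.4595 rad.
Bracket: H₀ sin φ sin δ + cos φ cos δ sin H₀ = 1.4595×0.42262×-0.23175 + 0.90631×0.97278×0.99381 = -0.142947 + 0.876183 = 0.733236.
Q̄ = (S₀/π) × [bracket] = (1361/π) × 0.733236 = 317.7 W/m².

Q̄ ≈ 318 W/m²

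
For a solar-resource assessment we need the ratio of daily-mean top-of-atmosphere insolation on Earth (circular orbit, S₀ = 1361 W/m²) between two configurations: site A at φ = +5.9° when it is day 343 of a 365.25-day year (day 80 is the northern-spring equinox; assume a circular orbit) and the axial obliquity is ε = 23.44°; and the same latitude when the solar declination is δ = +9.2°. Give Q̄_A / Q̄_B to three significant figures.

Q̄_A / Q̄_B ≈ 0.847

— Configuration A (φ=+5.9°):
Solar longitude: λ_s = 360° × (343 − 80)/365.25 = 259.220°.
sin δ = sin 23.44° × sin 259.220° = -0.39077, so δ = -23.002°.
cos H₀ = −tan(+5.9°) tan(-23.002°) = 0.0439, H₀ = 1.5269 rad.
Bracket: H₀ sin φ sin δ + cos φ cos δ sin H₀ = 1.5269×0.10279×-0.39077 + 0.99470×0.92049×0.99904 = -0.061331 + 0.914732 = 0.853401.
Q̄ = (S₀/π) × [bracket] = (1361/π) × 0.853401 = 369.71 W/m².
— Configuration B (φ=+5.9°):
cos H₀ = −tan(+5.9°) tan(+9.200°) = -0.0167, H₀ = 1.5875 rad.
Bracket: H₀ sin φ sin δ + cos φ cos δ sin H₀ = 1.5875×0.10279×0.15988 + 0.99470×0.98714×0.99986 = 0.026089 + 0.981771 = 1.007860.
Q̄ = (S₀/π) × [bracket] = (1361/π) × 1.007860 = 436.62 W/m².
Ratio Q̄_A / Q̄_B = 369.71 / 436.62 = 0.8468.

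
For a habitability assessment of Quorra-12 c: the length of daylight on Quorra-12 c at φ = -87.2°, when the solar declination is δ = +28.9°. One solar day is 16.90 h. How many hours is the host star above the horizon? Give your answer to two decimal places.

0.00 h

cos H₀ = −tan φ · tan δ = 11.2871 ≥ 1, so the host star never rises (polar night) and H₀ = 0.
Daylight = 2H₀/(2π) × 16.90 h = (0.0000/π) × 16.90 = 0.00 h.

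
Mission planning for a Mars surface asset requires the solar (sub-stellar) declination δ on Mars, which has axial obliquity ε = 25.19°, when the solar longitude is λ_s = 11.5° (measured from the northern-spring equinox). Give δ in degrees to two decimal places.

sin δ = sin ε · sin λ_s = sin 25.19° × sin 11.5° = 0.084855.
δ = arcsin(0.084855) = +4.87°.

δ = +4.87°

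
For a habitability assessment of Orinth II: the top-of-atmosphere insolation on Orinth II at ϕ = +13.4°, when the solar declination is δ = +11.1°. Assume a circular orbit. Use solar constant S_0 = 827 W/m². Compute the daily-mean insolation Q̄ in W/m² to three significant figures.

Q̄ ≈ 270 W/m²

cos h₀ = −tan(+13.4°) tan(+11.100°) = -0.0467, h₀ = 1.6176 rad.
Bracket: h₀ sin ϕ sin δ + cos ϕ cos δ sin h₀ = 1.6176×0.23175×0.19252 + 0.97278×0.98129×0.99891 = 0.072172 + 0.953539 = 1.025711.
Q̄ = (S_0/π) × [bracket] = (827/π) × 1.025711 = 270.0 W/m².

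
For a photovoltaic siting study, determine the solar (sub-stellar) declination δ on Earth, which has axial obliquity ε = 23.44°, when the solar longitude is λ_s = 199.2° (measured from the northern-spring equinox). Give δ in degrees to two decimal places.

sin δ = sin ε · sin λ_s = sin 23.44° × sin 199.2° = -0.130819.
δ = arcsin(-0.130819) = -7.52°.

δ = -7.52°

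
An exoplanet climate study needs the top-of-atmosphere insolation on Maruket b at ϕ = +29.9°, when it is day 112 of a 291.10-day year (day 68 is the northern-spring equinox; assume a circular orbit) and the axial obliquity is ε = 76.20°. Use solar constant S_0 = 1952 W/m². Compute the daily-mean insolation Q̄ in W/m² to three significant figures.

Q̄ ≈ 810 W/m²

Solar longitude: L_s = 360° × (112 − 68)/291.10 = 54.414°.
sin δ = sin 76.20° × sin 54.414° = 0.78977, so δ = +52.164°.
cos h₀ = −tan(+29.9°) tan(+52.164°) = -0.7404, h₀ = 2.4044 rad.
Bracket: h₀ sin ϕ sin δ + cos ϕ cos δ sin h₀ = 2.4044×0.49849×0.78977 + 0.86690×0.61340×0.67221 = 0.946594 + 0.357452 = 1.304046.
Q̄ = (S_0/π) × [bracket] = (1952/π) × 1.304046 = 810.3 W/m².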